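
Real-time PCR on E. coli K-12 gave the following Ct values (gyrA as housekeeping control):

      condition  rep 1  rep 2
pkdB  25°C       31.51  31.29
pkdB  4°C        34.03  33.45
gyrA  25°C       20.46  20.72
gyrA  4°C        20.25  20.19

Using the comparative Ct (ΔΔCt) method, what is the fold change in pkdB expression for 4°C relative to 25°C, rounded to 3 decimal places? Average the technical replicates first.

0.153

Mean Ct: pkdB 25°C 31.400; pkdB 4°C 33.740; gyrA 25°C 20.590; gyrA 4°C 20.220
ΔCt(25°C) = 31.400 − 20.590 = 10.810
ΔCt(4°C) = 33.740 − 20.220 = 13.520
ΔΔCt = 13.520 − 10.810 = 2.710
Fold change = 2^(−2.710) = 0.1528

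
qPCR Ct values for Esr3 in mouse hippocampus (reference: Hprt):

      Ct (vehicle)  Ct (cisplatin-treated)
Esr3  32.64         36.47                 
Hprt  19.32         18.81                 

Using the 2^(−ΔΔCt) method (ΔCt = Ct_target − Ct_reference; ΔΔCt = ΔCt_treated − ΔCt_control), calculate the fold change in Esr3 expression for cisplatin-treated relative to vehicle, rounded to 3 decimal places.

0.049

ΔCt(vehicle) = 32.640 − 19.320 = 13.320
ΔCt(cisplatin-treated) = 36.470 − 18.810 = 17.660
ΔΔCt = 17.660 − 13.320 = 4.340
Fold change = 2^(−4.340) = 0.0494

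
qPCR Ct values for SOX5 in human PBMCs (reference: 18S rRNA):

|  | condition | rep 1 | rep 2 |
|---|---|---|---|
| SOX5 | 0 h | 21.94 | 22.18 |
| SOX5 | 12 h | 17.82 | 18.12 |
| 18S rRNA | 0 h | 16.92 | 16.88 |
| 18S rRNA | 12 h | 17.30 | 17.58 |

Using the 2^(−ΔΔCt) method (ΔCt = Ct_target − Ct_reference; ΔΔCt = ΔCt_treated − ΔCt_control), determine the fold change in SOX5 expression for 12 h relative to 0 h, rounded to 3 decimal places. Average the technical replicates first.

Mean Ct: SOX5 0 h 22.060; SOX5 12 h 17.970; 18S rRNA 0 h 16.900; 18S rRNA 12 h 17.440
ΔCt(0 h) = 22.060 − 16.900 = 5.160
ΔCt(12 h) = 17.970 − 17.440 = 0.530
ΔΔCt = 0.530 − 5.160 = -4.630
Fold change = 2^(−(-4.630)) = 2^4.630 = 24.7610

24.761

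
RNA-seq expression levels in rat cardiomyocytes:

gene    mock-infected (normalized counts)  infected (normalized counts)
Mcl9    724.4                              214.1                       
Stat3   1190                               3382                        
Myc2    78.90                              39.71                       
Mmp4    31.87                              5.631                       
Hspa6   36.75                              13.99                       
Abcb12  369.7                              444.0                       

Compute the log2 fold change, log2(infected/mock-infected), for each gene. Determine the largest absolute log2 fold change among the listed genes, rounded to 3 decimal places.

2.501

log2(214.1/724.4) = -1.759  (Mcl9)
log2(3382/1190) = 1.507  (Stat3)
log2(39.71/78.90) = -0.991  (Myc2)
log2(5.631/31.87) = -2.501  (Mmp4)
log2(13.99/36.75) = -1.393  (Hspa6)
log2(444.0/369.7) = 0.264  (Abcb12)
The largest magnitude belongs to Mmp4.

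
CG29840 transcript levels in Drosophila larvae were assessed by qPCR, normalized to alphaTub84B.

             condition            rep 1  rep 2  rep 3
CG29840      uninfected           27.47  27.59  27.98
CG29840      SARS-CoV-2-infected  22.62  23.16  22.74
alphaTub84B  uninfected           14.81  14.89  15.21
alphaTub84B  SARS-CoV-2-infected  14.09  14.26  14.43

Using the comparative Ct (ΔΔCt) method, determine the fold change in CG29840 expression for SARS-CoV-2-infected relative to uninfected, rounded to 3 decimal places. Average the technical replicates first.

17.509

Mean Ct: CG29840 uninfected 27.680; CG29840 SARS-CoV-2-infected 22.840; alphaTub84B uninfected 14.970; alphaTub84B SARS-CoV-2-infected 14.260
ΔCt(uninfected) = 27.680 − 14.970 = 12.710
ΔCt(SARS-CoV-2-infected) = 22.840 − 14.260 = 8.580
ΔΔCt = 8.580 − 12.710 = -4.130
Fold change = 2^(−(-4.130)) = 2^4.130 = 17.5087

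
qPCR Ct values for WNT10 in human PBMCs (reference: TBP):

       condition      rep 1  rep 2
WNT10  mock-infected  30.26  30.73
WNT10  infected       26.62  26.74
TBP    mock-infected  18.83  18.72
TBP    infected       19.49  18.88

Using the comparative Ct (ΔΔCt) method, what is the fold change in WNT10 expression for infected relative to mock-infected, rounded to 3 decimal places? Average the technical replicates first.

18.700

Mean Ct: WNT10 mock-infected 30.495; WNT10 infected 26.680; TBP mock-infected 18.775; TBP infected 19.185
ΔCt(mock-infected) = 30.495 − 18.775 = 11.720
ΔCt(infected) = 26.680 − 19.185 = 7.495
ΔΔCt = 7.495 − 11.720 = -4.225
Fold change = 2^(−(-4.225)) = 2^4.225 = 18.7004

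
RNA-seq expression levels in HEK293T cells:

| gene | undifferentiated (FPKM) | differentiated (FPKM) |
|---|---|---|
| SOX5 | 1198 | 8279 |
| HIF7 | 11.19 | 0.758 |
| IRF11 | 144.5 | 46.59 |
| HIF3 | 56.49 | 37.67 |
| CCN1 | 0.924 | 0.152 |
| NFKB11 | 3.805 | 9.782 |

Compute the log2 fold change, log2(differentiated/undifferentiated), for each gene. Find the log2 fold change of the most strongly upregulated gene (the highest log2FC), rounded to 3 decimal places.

log2(8279/1198) = 2.789  (SOX5)
log2(0.758/11.19) = -3.884  (HIF7)
log2(46.59/144.5) = -1.633  (IRF11)
log2(37.67/56.49) = -0.585  (HIF3)
log2(0.152/0.924) = -2.604  (CCN1)
log2(9.782/3.805) = 1.362  (NFKB11)
SOX5 is most strongly upregulated.

2.789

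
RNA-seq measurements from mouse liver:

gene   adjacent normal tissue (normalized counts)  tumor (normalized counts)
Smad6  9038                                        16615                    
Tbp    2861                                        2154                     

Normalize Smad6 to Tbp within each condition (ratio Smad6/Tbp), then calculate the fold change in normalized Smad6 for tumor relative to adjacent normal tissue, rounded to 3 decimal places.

Smad6/Tbp (adjacent normal tissue) = 9038 / 2861 = 3.159
Smad6/Tbp (tumor) = 16615 / 2154 = 7.7136
Fold change = 7.7136 / 3.159 = 2.4417

2.442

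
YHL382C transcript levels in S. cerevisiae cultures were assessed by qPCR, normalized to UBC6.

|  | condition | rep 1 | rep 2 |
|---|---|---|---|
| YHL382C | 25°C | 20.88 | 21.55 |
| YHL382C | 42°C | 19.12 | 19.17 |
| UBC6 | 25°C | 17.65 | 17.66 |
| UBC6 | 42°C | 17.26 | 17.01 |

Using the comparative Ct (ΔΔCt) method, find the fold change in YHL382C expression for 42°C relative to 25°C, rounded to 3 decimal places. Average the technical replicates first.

2.928

Mean Ct: YHL382C 25°C 21.215; YHL382C 42°C 19.145; UBC6 25°C 17.655; UBC6 42°C 17.135
ΔCt(25°C) = 21.215 − 17.655 = 3.560
ΔCt(42°C) = 19.145 − 17.135 = 2.010
ΔΔCt = 2.010 − 3.560 = -1.550
Fold change = 2^(−(-1.550)) = 2^1.550 = 2.9282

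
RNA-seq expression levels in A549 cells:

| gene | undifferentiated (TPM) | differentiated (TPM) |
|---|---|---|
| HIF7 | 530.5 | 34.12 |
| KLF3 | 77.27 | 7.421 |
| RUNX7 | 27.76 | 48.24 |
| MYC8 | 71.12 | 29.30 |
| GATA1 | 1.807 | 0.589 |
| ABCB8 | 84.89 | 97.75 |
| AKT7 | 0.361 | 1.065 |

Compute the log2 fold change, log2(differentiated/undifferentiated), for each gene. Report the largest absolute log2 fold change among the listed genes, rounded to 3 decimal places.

3.959

log2(34.12/530.5) = -3.959  (HIF7)
log2(7.421/77.27) = -3.380  (KLF3)
log2(48.24/27.76) = 0.797  (RUNX7)
log2(29.30/71.12) = -1.279  (MYC8)
log2(0.589/1.807) = -1.617  (GATA1)
log2(97.75/84.89) = 0.204  (ABCB8)
log2(1.065/0.361) = 1.561  (AKT7)
The largest magnitude belongs to HIF7.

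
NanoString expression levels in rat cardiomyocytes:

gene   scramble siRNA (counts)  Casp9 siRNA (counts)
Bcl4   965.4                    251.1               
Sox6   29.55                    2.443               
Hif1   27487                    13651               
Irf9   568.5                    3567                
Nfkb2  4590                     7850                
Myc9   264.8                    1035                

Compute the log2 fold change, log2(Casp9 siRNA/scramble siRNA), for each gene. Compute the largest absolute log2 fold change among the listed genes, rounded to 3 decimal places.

log2(251.1/965.4) = -1.943  (Bcl4)
log2(2.443/29.55) = -3.596  (Sox6)
log2(13651/27487) = -1.010  (Hif1)
log2(3567/568.5) = 2.649  (Irf9)
log2(7850/4590) = 0.774  (Nfkb2)
log2(1035/264.8) = 1.967  (Myc9)
The largest magnitude belongs to Sox6.

3.596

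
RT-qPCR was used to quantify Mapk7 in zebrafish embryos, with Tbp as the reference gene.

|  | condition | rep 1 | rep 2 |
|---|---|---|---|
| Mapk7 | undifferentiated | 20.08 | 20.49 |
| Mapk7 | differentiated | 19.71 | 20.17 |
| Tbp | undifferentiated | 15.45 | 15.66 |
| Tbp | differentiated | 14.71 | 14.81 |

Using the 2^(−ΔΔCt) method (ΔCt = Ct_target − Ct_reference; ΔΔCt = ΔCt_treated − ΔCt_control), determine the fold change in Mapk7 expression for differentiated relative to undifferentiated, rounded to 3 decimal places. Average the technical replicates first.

Mean Ct: Mapk7 undifferentiated 20.285; Mapk7 differentiated 19.940; Tbp undifferentiated 15.555; Tbp differentiated 14.760
ΔCt(undifferentiated) = 20.285 − 15.555 = 4.730
ΔCt(differentiated) = 19.940 − 14.760 = 5.180
ΔΔCt = 5.180 − 4.730 = 0.450
Fold change = 2^(−0.450) = 0.7320

0.732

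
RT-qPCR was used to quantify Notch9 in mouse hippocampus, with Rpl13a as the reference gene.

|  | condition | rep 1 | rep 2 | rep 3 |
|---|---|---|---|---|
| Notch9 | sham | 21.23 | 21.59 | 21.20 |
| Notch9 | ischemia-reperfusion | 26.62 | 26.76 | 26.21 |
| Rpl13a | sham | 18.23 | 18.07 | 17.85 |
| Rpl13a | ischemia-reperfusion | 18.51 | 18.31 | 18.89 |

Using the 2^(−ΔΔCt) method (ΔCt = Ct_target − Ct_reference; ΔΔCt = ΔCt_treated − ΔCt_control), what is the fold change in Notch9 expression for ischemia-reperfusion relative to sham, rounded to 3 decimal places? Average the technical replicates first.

0.039

Mean Ct: Notch9 sham 21.340; Notch9 ischemia-reperfusion 26.530; Rpl13a sham 18.050; Rpl13a ischemia-reperfusion 18.570
ΔCt(sham) = 21.340 − 18.050 = 3.290
ΔCt(ischemia-reperfusion) = 26.530 − 18.570 = 7.960
ΔΔCt = 7.960 − 3.290 = 4.670
Fold change = 2^(−4.670) = 0.0393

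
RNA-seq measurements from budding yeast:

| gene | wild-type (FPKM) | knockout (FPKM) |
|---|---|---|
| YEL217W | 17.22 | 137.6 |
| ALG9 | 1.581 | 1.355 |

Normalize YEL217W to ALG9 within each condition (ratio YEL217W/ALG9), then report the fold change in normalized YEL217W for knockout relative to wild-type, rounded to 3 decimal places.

YEL217W/ALG9 (wild-type) = 17.22 / 1.581 = 10.892
YEL217W/ALG9 (knockout) = 137.6 / 1.355 = 101.55
Fold change = 101.55 / 10.892 = 9.3235

9.323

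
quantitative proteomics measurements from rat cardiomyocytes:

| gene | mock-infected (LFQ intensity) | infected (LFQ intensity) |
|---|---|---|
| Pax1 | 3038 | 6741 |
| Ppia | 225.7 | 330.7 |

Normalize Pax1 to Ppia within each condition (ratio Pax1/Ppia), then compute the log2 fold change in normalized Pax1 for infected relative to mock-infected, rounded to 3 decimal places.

Pax1/Ppia (mock-infected) = 3038 / 225.7 = 13.46
Pax1/Ppia (infected) = 6741 / 330.7 = 20.384
Fold change = 20.384 / 13.46 = 1.5144
log2(1.5144) = 0.5987

0.599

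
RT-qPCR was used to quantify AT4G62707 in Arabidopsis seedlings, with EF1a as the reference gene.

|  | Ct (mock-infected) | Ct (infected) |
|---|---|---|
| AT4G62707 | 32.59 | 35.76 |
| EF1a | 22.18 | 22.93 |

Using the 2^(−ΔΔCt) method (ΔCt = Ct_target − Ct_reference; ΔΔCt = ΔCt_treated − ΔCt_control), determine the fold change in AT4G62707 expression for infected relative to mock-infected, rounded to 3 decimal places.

ΔCt(mock-infected) = 32.590 − 22.180 = 10.410
ΔCt(infected) = 35.760 − 22.930 = 12.830
ΔΔCt = 12.830 − 10.410 = 2.420
Fold change = 2^(−2.420) = 0.1869

0.187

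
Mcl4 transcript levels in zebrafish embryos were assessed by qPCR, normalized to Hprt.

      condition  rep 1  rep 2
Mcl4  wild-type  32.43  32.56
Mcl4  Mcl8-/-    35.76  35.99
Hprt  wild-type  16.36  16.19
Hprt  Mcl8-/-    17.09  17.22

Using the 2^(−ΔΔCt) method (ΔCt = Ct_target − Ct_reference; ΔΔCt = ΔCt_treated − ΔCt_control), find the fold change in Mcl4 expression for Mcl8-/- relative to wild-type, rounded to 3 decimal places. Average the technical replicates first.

0.177

Mean Ct: Mcl4 wild-type 32.495; Mcl4 Mcl8-/- 35.875; Hprt wild-type 16.275; Hprt Mcl8-/- 17.155
ΔCt(wild-type) = 32.495 − 16.275 = 16.220
ΔCt(Mcl8-/-) = 35.875 − 17.155 = 18.720
ΔΔCt = 18.720 − 16.220 = 2.500
Fold change = 2^(−2.500) = 0.1768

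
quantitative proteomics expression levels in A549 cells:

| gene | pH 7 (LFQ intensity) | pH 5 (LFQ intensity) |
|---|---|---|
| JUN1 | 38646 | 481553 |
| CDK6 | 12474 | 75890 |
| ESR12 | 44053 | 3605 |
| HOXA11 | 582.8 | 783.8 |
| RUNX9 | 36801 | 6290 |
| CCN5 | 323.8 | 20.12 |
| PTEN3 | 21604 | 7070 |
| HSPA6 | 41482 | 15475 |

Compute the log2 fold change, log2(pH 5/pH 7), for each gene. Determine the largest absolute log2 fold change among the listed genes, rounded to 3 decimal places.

log2(481553/38646) = 3.639  (JUN1)
log2(75890/12474) = 2.605  (CDK6)
log2(3605/44053) = -3.611  (ESR12)
log2(783.8/582.8) = 0.427  (HOXA11)
log2(6290/36801) = -2.549  (RUNX9)
log2(20.12/323.8) = -4.008  (CCN5)
log2(7070/21604) = -1.612  (PTEN3)
log2(15475/41482) = -1.423  (HSPA6)
The largest magnitude belongs to CCN5.

4.008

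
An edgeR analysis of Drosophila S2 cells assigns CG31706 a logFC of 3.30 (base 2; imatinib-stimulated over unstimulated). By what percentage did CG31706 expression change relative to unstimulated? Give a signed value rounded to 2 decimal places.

Fold change = 2^(3.30) = 9.8492
Percent change = (FC − 1) × 100% = (9.8492 − 1) × 100 = 884.92%

884.92%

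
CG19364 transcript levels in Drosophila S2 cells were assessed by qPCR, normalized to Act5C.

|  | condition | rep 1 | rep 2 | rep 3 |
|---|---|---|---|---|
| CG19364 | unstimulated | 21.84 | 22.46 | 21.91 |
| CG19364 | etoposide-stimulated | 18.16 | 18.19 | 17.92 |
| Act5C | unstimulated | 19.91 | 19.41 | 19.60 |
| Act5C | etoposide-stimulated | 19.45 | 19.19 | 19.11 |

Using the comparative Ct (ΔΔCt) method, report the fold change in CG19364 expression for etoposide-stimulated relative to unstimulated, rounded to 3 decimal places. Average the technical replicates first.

12.042

Mean Ct: CG19364 unstimulated 22.070; CG19364 etoposide-stimulated 18.090; Act5C unstimulated 19.640; Act5C etoposide-stimulated 19.250
ΔCt(unstimulated) = 22.070 − 19.640 = 2.430
ΔCt(etoposide-stimulated) = 18.090 − 19.250 = -1.160
ΔΔCt = -1.160 − 2.430 = -3.590
Fold change = 2^(−(-3.590)) = 2^3.590 = 12.0420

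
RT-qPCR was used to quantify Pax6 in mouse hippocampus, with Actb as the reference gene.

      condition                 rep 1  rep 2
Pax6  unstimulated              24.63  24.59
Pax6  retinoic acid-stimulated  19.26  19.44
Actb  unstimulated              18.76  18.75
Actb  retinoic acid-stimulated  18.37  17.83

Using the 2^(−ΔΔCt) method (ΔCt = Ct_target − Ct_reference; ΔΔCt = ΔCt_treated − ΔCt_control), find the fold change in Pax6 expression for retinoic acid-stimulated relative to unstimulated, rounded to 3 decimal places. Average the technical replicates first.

24.336

Mean Ct: Pax6 unstimulated 24.610; Pax6 retinoic acid-stimulated 19.350; Actb unstimulated 18.755; Actb retinoic acid-stimulated 18.100
ΔCt(unstimulated) = 24.610 − 18.755 = 5.855
ΔCt(retinoic acid-stimulated) = 19.350 − 18.100 = 1.250
ΔΔCt = 1.250 − 5.855 = -4.605
Fold change = 2^(−(-4.605)) = 2^4.605 = 24.3357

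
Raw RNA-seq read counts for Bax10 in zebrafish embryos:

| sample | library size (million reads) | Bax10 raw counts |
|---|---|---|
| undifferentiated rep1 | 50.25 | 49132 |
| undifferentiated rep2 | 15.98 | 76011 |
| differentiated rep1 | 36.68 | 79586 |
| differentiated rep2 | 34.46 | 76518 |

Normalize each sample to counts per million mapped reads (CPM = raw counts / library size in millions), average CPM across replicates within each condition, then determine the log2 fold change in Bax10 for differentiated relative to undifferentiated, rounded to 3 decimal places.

CPM(undifferentiated rep1) = 49132 / 50.25 = 977.7512
CPM(undifferentiated rep2) = 76011 / 15.98 = 4756.6333
CPM(differentiated rep1) = 79586 / 36.68 = 2169.7383
CPM(differentiated rep2) = 76518 / 34.46 = 2220.4875
mean CPM(undifferentiated) = 2867.1923; mean CPM(differentiated) = 2195.1129
Fold change = 2195.1129 / 2867.1923 = 0.76560
log2(0.76560) = -0.3853

-0.385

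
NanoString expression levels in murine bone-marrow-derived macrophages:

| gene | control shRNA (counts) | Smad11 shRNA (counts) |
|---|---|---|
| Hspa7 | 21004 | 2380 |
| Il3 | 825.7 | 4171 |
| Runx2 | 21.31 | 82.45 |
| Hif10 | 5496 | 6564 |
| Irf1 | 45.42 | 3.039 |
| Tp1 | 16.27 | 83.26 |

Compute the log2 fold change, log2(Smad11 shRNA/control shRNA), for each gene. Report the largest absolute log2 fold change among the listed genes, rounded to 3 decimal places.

3.902

log2(2380/21004) = -3.142  (Hspa7)
log2(4171/825.7) = 2.337  (Il3)
log2(82.45/21.31) = 1.952  (Runx2)
log2(6564/5496) = 0.256  (Hif10)
log2(3.039/45.42) = -3.902  (Irf1)
log2(83.26/16.27) = 2.355  (Tp1)
The largest magnitude belongs to Irf1.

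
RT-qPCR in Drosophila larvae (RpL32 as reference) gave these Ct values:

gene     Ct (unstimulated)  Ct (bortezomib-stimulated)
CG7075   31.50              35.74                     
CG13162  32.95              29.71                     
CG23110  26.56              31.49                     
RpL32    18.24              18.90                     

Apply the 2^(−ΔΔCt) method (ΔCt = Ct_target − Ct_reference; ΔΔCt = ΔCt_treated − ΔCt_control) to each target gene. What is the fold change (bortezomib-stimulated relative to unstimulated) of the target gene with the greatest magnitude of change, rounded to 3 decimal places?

0.052

CG7075: ΔΔCt = (35.74−18.90) − (31.50−18.24) = 16.84 − 13.26 = 3.58; fold change = 2^-3.58 = 0.084
CG13162: ΔΔCt = (29.71−18.90) − (32.95−18.24) = 10.81 − 14.71 = -3.90; fold change = 2^3.90 = 14.929
CG23110: ΔΔCt = (31.49−18.90) − (26.56−18.24) = 12.59 − 8.32 = 4.27; fold change = 2^-4.27 = 0.052
CG23110 has the largest |ΔΔCt| = 4.27.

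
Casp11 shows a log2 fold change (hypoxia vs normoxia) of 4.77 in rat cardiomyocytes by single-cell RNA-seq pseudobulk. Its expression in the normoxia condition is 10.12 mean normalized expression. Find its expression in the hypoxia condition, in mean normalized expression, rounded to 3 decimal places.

Fold change = 2^(4.77) = 27.2843
hypoxia expression = 10.12 × 27.2843 = 276.117

276.117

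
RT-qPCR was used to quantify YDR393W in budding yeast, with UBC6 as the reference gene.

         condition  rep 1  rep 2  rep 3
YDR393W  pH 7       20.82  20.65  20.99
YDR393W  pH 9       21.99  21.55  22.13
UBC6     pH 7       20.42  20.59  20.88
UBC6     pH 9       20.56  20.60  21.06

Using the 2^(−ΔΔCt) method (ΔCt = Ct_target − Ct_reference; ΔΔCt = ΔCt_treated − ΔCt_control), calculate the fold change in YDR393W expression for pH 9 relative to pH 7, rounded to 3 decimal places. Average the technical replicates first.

Mean Ct: YDR393W pH 7 20.820; YDR393W pH 9 21.890; UBC6 pH 7 20.630; UBC6 pH 9 20.740
ΔCt(pH 7) = 20.820 − 20.630 = 0.190
ΔCt(pH 9) = 21.890 − 20.740 = 1.150
ΔΔCt = 1.150 − 0.190 = 0.960
Fold change = 2^(−0.960) = 0.5141

0.514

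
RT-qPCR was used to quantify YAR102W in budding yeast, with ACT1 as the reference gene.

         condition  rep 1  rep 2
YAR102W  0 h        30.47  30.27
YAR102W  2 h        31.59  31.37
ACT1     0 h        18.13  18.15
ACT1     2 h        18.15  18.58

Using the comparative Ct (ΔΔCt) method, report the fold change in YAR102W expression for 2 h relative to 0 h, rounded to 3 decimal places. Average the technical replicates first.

Mean Ct: YAR102W 0 h 30.370; YAR102W 2 h 31.480; ACT1 0 h 18.140; ACT1 2 h 18.365
ΔCt(0 h) = 30.370 − 18.140 = 12.230
ΔCt(2 h) = 31.480 − 18.365 = 13.115
ΔΔCt = 13.115 − 12.230 = 0.885
Fold change = 2^(−0.885) = 0.5415

0.541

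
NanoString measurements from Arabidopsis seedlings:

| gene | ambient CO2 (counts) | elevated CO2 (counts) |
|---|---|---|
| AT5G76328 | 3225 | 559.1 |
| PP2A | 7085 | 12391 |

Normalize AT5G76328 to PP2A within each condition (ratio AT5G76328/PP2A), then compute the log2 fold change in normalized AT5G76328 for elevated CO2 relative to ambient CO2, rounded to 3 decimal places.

-3.335

AT5G76328/PP2A (ambient CO2) = 3225 / 7085 = 0.45519
AT5G76328/PP2A (elevated CO2) = 559.1 / 12391 = 0.045121
Fold change = 0.045121 / 0.45519 = 0.0991
log2(0.0991) = -3.3346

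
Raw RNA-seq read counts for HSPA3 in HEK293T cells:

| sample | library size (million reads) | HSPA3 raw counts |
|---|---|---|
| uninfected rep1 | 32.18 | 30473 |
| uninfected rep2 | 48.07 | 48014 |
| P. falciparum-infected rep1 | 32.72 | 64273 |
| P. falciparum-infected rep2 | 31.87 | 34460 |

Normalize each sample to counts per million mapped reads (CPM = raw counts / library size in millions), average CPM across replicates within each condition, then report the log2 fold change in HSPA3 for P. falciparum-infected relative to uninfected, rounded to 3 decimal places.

0.646

CPM(uninfected rep1) = 30473 / 32.18 = 946.9546
CPM(uninfected rep2) = 48014 / 48.07 = 998.8350
CPM(P. falciparum-infected rep1) = 64273 / 32.72 = 1964.3337
CPM(P. falciparum-infected rep2) = 34460 / 31.87 = 1081.2676
mean CPM(uninfected) = 972.8948; mean CPM(P. falciparum-infected) = 1522.8007
Fold change = 1522.8007 / 972.8948 = 1.56523
log2(1.56523) = 0.6464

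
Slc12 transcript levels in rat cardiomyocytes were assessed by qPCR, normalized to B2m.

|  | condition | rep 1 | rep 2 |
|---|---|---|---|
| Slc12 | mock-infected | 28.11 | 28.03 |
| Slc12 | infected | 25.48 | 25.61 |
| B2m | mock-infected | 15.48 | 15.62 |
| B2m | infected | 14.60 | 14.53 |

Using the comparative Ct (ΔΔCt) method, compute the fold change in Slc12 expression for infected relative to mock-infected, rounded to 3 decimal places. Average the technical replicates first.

2.908

Mean Ct: Slc12 mock-infected 28.070; Slc12 infected 25.545; B2m mock-infected 15.550; B2m infected 14.565
ΔCt(mock-infected) = 28.070 − 15.550 = 12.520
ΔCt(infected) = 25.545 − 14.565 = 10.980
ΔΔCt = 10.980 − 12.520 = -1.540
Fold change = 2^(−(-1.540)) = 2^1.540 = 2.9079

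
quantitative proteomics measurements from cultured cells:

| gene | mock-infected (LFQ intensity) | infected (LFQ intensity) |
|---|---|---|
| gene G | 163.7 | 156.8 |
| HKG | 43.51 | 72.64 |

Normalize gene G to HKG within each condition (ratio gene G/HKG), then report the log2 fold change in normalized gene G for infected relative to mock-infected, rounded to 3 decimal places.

-0.802

gene G/HKG (mock-infected) = 163.7 / 43.51 = 3.7624
gene G/HKG (infected) = 156.8 / 72.64 = 2.1586
Fold change = 2.1586 / 3.7624 = 0.5737
log2(0.5737) = -0.8015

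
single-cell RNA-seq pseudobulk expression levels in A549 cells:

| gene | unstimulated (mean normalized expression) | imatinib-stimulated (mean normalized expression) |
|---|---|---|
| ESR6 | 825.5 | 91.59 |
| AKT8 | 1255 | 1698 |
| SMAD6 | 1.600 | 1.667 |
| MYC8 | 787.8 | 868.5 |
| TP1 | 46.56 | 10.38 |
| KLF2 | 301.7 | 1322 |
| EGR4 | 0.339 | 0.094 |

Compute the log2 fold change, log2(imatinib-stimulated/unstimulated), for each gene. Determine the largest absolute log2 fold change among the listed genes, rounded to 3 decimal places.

3.172

log2(91.59/825.5) = -3.172  (ESR6)
log2(1698/1255) = 0.436  (AKT8)
log2(1.667/1.600) = 0.059  (SMAD6)
log2(868.5/787.8) = 0.141  (MYC8)
log2(10.38/46.56) = -2.165  (TP1)
log2(1322/301.7) = 2.132  (KLF2)
log2(0.094/0.339) = -1.851  (EGR4)
The largest magnitude belongs to ESR6.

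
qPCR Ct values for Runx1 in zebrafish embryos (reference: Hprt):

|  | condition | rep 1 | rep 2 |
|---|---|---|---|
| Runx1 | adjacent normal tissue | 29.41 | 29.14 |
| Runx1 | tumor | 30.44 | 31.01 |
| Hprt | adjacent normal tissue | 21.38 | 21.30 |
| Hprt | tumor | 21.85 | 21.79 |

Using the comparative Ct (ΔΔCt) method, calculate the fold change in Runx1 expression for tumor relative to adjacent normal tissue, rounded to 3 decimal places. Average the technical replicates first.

0.511

Mean Ct: Runx1 adjacent normal tissue 29.275; Runx1 tumor 30.725; Hprt adjacent normal tissue 21.340; Hprt tumor 21.820
ΔCt(adjacent normal tissue) = 29.275 − 21.340 = 7.935
ΔCt(tumor) = 30.725 − 21.820 = 8.905
ΔΔCt = 8.905 − 7.935 = 0.970
Fold change = 2^(−0.970) = 0.5105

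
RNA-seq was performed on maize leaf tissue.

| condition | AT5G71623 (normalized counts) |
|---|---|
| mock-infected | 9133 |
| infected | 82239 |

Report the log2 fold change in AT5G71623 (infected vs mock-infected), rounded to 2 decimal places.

3.17

Fold change = 82239 / 9133 = 9.0046
log2(9.0046) = 3.171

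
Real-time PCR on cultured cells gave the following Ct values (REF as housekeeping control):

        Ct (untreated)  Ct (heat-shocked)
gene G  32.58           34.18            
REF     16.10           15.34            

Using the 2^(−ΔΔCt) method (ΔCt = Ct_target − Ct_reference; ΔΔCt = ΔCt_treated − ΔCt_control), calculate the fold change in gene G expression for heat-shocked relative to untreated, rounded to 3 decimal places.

0.195

ΔCt(untreated) = 32.580 − 16.100 = 16.480
ΔCt(heat-shocked) = 34.180 − 15.340 = 18.840
ΔΔCt = 18.840 − 16.480 = 2.360
Fold change = 2^(−2.360) = 0.1948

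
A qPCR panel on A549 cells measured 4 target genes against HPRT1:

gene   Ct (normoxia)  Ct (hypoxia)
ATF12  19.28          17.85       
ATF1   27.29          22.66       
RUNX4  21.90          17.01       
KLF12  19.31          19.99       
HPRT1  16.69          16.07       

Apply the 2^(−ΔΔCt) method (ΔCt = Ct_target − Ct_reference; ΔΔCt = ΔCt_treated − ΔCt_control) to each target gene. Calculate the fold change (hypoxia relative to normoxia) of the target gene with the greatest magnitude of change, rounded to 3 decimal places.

ATF12: ΔΔCt = (17.85−16.07) − (19.28−16.69) = 1.78 − 2.59 = -0.81; fold change = 2^0.81 = 1.753
ATF1: ΔΔCt = (22.66−16.07) − (27.29−16.69) = 6.59 − 10.60 = -4.01; fold change = 2^4.01 = 16.111
RUNX4: ΔΔCt = (17.01−16.07) − (21.90−16.69) = 0.94 − 5.21 = -4.27; fold change = 2^4.27 = 19.293
KLF12: ΔΔCt = (19.99−16.07) − (19.31−16.69) = 3.92 − 2.62 = 1.30; fold change = 2^-1.30 = 0.406
RUNX4 has the largest |ΔΔCt| = 4.27.

19.293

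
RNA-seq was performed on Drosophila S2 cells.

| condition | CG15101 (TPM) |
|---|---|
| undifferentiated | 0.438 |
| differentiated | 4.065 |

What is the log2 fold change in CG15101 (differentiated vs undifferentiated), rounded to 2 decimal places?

3.21

Fold change = 4.065 / 0.438 = 9.2808
log2(9.2808) = 3.214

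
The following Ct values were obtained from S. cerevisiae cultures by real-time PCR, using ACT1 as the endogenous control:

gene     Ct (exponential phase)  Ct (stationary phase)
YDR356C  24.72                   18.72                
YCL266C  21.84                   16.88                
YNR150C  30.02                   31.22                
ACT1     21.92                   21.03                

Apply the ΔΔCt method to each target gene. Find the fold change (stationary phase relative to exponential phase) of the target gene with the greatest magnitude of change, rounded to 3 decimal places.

34.535

YDR356C: ΔΔCt = (18.72−21.03) − (24.72−21.92) = -2.31 − 2.80 = -5.11; fold change = 2^5.11 = 34.535
YCL266C: ΔΔCt = (16.88−21.03) − (21.84−21.92) = -4.15 − (-0.08) = -4.07; fold change = 2^4.07 = 16.795
YNR150C: ΔΔCt = (31.22−21.03) − (30.02−21.92) = 10.19 − 8.10 = 2.09; fold change = 2^-2.09 = 0.235
YDR356C has the largest |ΔΔCt| = 5.11.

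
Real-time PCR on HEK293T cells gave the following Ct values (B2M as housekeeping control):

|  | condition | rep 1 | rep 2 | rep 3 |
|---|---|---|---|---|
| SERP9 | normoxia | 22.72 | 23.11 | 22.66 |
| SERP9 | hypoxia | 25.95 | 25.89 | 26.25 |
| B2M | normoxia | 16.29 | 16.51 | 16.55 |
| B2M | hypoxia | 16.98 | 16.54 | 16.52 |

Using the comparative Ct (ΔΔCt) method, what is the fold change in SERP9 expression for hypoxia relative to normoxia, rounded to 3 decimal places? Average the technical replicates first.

Mean Ct: SERP9 normoxia 22.830; SERP9 hypoxia 26.030; B2M normoxia 16.450; B2M hypoxia 16.680
ΔCt(normoxia) = 22.830 − 16.450 = 6.380
ΔCt(hypoxia) = 26.030 − 16.680 = 9.350
ΔΔCt = 9.350 − 6.380 = 2.970
Fold change = 2^(−2.970) = 0.1276

0.128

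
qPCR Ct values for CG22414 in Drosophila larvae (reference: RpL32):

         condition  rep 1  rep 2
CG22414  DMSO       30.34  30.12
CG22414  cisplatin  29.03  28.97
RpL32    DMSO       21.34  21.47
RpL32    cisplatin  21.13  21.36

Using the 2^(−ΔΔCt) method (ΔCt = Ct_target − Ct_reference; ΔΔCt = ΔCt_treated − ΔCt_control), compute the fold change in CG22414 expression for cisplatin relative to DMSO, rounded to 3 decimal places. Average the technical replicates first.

Mean Ct: CG22414 DMSO 30.230; CG22414 cisplatin 29.000; RpL32 DMSO 21.405; RpL32 cisplatin 21.245
ΔCt(DMSO) = 30.230 − 21.405 = 8.825
ΔCt(cisplatin) = 29.000 − 21.245 = 7.755
ΔΔCt = 7.755 − 8.825 = -1.070
Fold change = 2^(−(-1.070)) = 2^1.070 = 2.0994

2.099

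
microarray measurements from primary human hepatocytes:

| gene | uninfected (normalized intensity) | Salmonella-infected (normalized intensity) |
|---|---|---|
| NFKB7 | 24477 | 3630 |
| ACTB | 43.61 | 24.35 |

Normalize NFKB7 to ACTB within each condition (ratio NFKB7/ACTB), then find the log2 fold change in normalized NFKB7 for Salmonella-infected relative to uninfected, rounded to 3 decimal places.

-1.913

NFKB7/ACTB (uninfected) = 24477 / 43.61 = 561.27
NFKB7/ACTB (Salmonella-infected) = 3630 / 24.35 = 149.08
Fold change = 149.08 / 561.27 = 0.2656
log2(0.2656) = -1.9126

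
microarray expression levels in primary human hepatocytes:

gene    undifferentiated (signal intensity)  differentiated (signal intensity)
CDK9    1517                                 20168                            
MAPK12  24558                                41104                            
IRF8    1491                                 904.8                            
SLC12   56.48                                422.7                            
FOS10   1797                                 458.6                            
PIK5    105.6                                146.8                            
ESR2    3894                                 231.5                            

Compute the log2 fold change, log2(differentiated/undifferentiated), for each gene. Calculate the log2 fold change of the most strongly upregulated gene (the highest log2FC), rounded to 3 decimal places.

log2(20168/1517) = 3.733  (CDK9)
log2(41104/24558) = 0.743  (MAPK12)
log2(904.8/1491) = -0.721  (IRF8)
log2(422.7/56.48) = 2.904  (SLC12)
log2(458.6/1797) = -1.970  (FOS10)
log2(146.8/105.6) = 0.475  (PIK5)
log2(231.5/3894) = -4.072  (ESR2)
CDK9 is most strongly upregulated.

3.733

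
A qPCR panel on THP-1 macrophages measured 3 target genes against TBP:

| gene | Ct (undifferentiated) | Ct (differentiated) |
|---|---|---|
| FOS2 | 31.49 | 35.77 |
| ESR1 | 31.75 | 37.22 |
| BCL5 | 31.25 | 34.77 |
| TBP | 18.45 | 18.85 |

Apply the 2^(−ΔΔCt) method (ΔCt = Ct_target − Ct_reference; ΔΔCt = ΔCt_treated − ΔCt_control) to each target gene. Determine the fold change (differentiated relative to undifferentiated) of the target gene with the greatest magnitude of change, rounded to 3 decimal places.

0.030

FOS2: ΔΔCt = (35.77−18.85) − (31.49−18.45) = 16.92 − 13.04 = 3.88; fold change = 2^-3.88 = 0.068
ESR1: ΔΔCt = (37.22−18.85) − (31.75−18.45) = 18.37 − 13.30 = 5.07; fold change = 2^-5.07 = 0.030
BCL5: ΔΔCt = (34.77−18.85) − (31.25−18.45) = 15.92 − 12.80 = 3.12; fold change = 2^-3.12 = 0.115
ESR1 has the largest |ΔΔCt| = 5.07.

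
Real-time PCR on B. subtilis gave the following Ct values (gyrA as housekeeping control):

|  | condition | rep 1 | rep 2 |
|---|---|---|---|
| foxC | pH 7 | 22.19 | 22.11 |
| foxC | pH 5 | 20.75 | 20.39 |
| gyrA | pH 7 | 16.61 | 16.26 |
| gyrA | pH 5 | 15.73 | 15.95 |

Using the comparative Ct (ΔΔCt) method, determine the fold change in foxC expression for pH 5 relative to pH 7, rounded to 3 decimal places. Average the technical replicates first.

Mean Ct: foxC pH 7 22.150; foxC pH 5 20.570; gyrA pH 7 16.435; gyrA pH 5 15.840
ΔCt(pH 7) = 22.150 − 16.435 = 5.715
ΔCt(pH 5) = 20.570 − 15.840 = 4.730
ΔΔCt = 4.730 − 5.715 = -0.985
Fold change = 2^(−(-0.985)) = 2^0.985 = 1.9793

1.979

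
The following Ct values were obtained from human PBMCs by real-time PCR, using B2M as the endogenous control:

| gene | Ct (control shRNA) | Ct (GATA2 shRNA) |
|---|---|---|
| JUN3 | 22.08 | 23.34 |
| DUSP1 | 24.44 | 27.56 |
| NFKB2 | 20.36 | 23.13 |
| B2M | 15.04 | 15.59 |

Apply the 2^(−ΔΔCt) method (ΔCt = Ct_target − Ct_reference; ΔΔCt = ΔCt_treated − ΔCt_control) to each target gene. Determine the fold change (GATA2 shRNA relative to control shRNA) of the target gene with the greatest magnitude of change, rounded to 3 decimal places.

JUN3: ΔΔCt = (23.34−15.59) − (22.08−15.04) = 7.75 − 7.04 = 0.71; fold change = 2^-0.71 = 0.611
DUSP1: ΔΔCt = (27.56−15.59) − (24.44−15.04) = 11.97 − 9.40 = 2.57; fold change = 2^-2.57 = 0.168
NFKB2: ΔΔCt = (23.13−15.59) − (20.36−15.04) = 7.54 − 5.32 = 2.22; fold change = 2^-2.22 = 0.215
DUSP1 has the largest |ΔΔCt| = 2.57.

0.168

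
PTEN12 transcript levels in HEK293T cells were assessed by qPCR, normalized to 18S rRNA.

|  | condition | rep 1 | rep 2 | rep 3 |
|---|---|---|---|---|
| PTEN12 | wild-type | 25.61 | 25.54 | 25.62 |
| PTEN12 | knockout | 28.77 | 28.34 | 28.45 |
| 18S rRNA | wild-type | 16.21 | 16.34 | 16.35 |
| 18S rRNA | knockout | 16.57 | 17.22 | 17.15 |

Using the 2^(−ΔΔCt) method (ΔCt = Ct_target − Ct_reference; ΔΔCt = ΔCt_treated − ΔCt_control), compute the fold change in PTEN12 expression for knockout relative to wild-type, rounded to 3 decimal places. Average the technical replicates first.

Mean Ct: PTEN12 wild-type 25.590; PTEN12 knockout 28.520; 18S rRNA wild-type 16.300; 18S rRNA knockout 16.980
ΔCt(wild-type) = 25.590 − 16.300 = 9.290
ΔCt(knockout) = 28.520 − 16.980 = 11.540
ΔΔCt = 11.540 − 9.290 = 2.250
Fold change = 2^(−2.250) = 0.2102

0.210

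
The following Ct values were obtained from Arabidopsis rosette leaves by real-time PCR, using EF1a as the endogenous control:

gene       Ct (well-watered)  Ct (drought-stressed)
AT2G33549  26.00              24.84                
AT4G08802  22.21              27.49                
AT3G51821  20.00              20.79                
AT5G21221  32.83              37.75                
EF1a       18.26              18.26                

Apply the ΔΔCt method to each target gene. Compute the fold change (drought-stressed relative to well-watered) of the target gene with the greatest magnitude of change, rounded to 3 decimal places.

0.026

AT2G33549: ΔΔCt = (24.84−18.26) − (26.00−18.26) = 6.58 − 7.74 = -1.16; fold change = 2^1.16 = 2.235
AT4G08802: ΔΔCt = (27.49−18.26) − (22.21−18.26) = 9.23 − 3.95 = 5.28; fold change = 2^-5.28 = 0.026
AT3G51821: ΔΔCt = (20.79−18.26) − (20.00−18.26) = 2.53 − 1.74 = 0.79; fold change = 2^-0.79 = 0.578
AT5G21221: ΔΔCt = (37.75−18.26) − (32.83−18.26) = 19.49 − 14.57 = 4.92; fold change = 2^-4.92 = 0.033
AT4G08802 has the largest |ΔΔCt| = 5.28.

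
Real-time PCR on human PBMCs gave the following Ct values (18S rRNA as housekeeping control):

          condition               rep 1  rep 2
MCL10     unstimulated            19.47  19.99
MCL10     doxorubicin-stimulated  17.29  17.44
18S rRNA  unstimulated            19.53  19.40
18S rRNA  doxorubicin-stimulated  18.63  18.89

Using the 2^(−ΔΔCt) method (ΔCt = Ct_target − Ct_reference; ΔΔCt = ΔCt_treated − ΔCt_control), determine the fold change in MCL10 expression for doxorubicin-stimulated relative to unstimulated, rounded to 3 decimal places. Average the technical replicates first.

3.160

Mean Ct: MCL10 unstimulated 19.730; MCL10 doxorubicin-stimulated 17.365; 18S rRNA unstimulated 19.465; 18S rRNA doxorubicin-stimulated 18.760
ΔCt(unstimulated) = 19.730 − 19.465 = 0.265
ΔCt(doxorubicin-stimulated) = 17.365 − 18.760 = -1.395
ΔΔCt = -1.395 − 0.265 = -1.660
Fold change = 2^(−(-1.660)) = 2^1.660 = 3.1602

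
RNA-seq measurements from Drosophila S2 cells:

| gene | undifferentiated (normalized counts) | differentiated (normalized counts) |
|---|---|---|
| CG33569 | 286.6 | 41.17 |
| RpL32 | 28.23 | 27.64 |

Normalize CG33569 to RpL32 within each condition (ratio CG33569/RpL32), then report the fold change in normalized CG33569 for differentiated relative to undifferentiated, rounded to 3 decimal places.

CG33569/RpL32 (undifferentiated) = 286.6 / 28.23 = 10.152
CG33569/RpL32 (differentiated) = 41.17 / 27.64 = 1.4895
Fold change = 1.4895 / 10.152 = 0.1467

0.147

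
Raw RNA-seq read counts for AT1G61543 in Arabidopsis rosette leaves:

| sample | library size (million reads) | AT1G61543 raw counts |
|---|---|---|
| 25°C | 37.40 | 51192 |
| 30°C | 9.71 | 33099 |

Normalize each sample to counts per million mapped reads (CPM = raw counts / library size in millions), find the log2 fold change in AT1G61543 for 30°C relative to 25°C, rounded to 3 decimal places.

CPM(25°C) = 51192 / 37.40 = 1368.7701
CPM(30°C) = 33099 / 9.71 = 3408.7539
Fold change = 3408.7539 / 1368.7701 = 2.49038
log2(2.49038) = 1.3164

1.316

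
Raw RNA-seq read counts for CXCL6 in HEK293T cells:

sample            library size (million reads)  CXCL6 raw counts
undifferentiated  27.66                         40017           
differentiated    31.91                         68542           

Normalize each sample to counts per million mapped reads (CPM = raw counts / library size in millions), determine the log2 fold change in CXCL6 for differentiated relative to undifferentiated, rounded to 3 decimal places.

CPM(undifferentiated) = 40017 / 27.66 = 1446.7462
CPM(differentiated) = 68542 / 31.91 = 2147.9787
Fold change = 2147.9787 / 1446.7462 = 1.48470
log2(1.48470) = 0.5702

0.570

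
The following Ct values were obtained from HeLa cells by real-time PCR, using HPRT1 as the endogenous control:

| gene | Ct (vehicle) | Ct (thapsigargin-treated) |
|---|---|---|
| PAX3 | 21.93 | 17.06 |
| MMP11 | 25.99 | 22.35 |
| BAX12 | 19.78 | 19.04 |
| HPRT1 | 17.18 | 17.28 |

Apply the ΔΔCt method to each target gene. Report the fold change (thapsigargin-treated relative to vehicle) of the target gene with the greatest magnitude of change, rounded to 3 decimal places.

PAX3: ΔΔCt = (17.06−17.28) − (21.93−17.18) = -0.22 − 4.75 = -4.97; fold change = 2^4.97 = 31.341
MMP11: ΔΔCt = (22.35−17.28) − (25.99−17.18) = 5.07 − 8.81 = -3.74; fold change = 2^3.74 = 13.361
BAX12: ΔΔCt = (19.04−17.28) − (19.78−17.18) = 1.76 − 2.60 = -0.84; fold change = 2^0.84 = 1.790
PAX3 has the largest |ΔΔCt| = 4.97.

31.341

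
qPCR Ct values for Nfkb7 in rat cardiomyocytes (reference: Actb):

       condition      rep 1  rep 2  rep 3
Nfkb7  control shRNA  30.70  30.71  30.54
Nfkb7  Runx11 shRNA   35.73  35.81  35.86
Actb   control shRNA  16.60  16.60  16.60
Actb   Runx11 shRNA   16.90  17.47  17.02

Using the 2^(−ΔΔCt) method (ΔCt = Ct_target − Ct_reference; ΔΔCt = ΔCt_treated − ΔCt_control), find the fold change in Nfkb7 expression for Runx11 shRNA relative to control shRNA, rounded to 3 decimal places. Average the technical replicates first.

Mean Ct: Nfkb7 control shRNA 30.650; Nfkb7 Runx11 shRNA 35.800; Actb control shRNA 16.600; Actb Runx11 shRNA 17.130
ΔCt(control shRNA) = 30.650 − 16.600 = 14.050
ΔCt(Runx11 shRNA) = 35.800 − 17.130 = 18.670
ΔΔCt = 18.670 − 14.050 = 4.620
Fold change = 2^(−4.620) = 0.0407

0.041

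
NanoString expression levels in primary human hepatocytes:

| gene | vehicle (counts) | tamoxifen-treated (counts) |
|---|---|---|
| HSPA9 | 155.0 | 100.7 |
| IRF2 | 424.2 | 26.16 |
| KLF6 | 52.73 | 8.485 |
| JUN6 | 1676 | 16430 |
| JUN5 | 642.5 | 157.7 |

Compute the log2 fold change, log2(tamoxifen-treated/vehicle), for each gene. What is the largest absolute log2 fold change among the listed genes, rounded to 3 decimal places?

log2(100.7/155.0) = -0.622  (HSPA9)
log2(26.16/424.2) = -4.019  (IRF2)
log2(8.485/52.73) = -2.636  (KLF6)
log2(16430/1676) = 3.293  (JUN6)
log2(157.7/642.5) = -2.027  (JUN5)
The largest magnitude belongs to IRF2.

4.019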